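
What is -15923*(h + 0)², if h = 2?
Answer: -63692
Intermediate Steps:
-15923*(h + 0)² = -15923*(2 + 0)² = -15923*2² = -15923*4 = -63692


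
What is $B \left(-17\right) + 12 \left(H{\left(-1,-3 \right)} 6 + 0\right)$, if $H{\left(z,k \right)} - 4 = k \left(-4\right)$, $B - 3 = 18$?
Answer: $795$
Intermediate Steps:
$B = 21$ ($B = 3 + 18 = 21$)
$H{\left(z,k \right)} = 4 - 4 k$ ($H{\left(z,k \right)} = 4 + k \left(-4\right) = 4 - 4 k$)
$B \left(-17\right) + 12 \left(H{\left(-1,-3 \right)} 6 + 0\right) = 21 \left(-17\right) + 12 \left(\left(4 - -12\right) 6 + 0\right) = -357 + 12 \left(\left(4 + 12\right) 6 + 0\right) = -357 + 12 \left(16 \cdot 6 + 0\right) = -357 + 12 \left(96 + 0\right) = -357 + 12 \cdot 96 = -357 + 1152 = 795$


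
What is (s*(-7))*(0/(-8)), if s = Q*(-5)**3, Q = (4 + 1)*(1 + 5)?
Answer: 0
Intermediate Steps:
Q = 30 (Q = 5*6 = 30)
s = -3750 (s = 30*(-5)**3 = 30*(-125) = -3750)
(s*(-7))*(0/(-8)) = (-3750*(-7))*(0/(-8)) = 26250*(0*(-1/8)) = 26250*0 = 0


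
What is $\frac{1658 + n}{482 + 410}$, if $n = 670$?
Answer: $\frac{582}{223} \approx 2.6099$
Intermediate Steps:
$\frac{1658 + n}{482 + 410} = \frac{1658 + 670}{482 + 410} = \frac{2328}{892} = 2328 \cdot \frac{1}{892} = \frac{582}{223}$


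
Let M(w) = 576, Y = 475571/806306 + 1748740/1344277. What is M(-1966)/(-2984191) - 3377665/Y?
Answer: -10925261721983402687475062/6115558455309204937 ≈ -1.7865e+6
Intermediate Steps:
Y = 2049318711607/1083898610762 (Y = 475571*(1/806306) + 1748740*(1/1344277) = 475571/806306 + 1748740/1344277 = 2049318711607/1083898610762 ≈ 1.8907)
M(-1966)/(-2984191) - 3377665/Y = 576/(-2984191) - 3377665/2049318711607/1083898610762 = 576*(-1/2984191) - 3377665*1083898610762/2049318711607 = -576/2984191 - 3661046401119430730/2049318711607 = -10925261721983402687475062/6115558455309204937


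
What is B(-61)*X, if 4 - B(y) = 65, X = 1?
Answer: -61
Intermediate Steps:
B(y) = -61 (B(y) = 4 - 1*65 = 4 - 65 = -61)
B(-61)*X = -61*1 = -61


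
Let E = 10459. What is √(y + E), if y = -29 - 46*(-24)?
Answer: √11534 ≈ 107.40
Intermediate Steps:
y = 1075 (y = -29 + 1104 = 1075)
√(y + E) = √(1075 + 10459) = √11534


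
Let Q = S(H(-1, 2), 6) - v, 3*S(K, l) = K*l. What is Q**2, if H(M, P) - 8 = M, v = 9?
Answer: 25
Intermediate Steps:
H(M, P) = 8 + M
S(K, l) = K*l/3 (S(K, l) = (K*l)/3 = K*l/3)
Q = 5 (Q = (1/3)*(8 - 1)*6 - 1*9 = (1/3)*7*6 - 9 = 14 - 9 = 5)
Q**2 = 5**2 = 25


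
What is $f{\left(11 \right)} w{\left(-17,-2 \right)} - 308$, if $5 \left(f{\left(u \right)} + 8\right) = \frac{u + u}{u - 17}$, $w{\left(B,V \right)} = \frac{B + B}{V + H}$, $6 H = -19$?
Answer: $- \frac{56648}{155} \approx -365.47$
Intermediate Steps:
$H = - \frac{19}{6}$ ($H = \frac{1}{6} \left(-19\right) = - \frac{19}{6} \approx -3.1667$)
$w{\left(B,V \right)} = \frac{2 B}{- \frac{19}{6} + V}$ ($w{\left(B,V \right)} = \frac{B + B}{V - \frac{19}{6}} = \frac{2 B}{- \frac{19}{6} + V}$)
$f{\left(u \right)} = -8 + \frac{2 u}{5 \left(-17 + u\right)}$ ($f{\left(u \right)} = -8 + \frac{\left(u + u\right) \frac{1}{u - 17}}{5} = -8 + \frac{2 u \frac{1}{-17 + u}}{5} = -8 + \frac{2 u}{5 \left(-17 + u\right)}$)
$f{\left(11 \right)} w{\left(-17,-2 \right)} - 308 = \frac{2 \left(340 - 209\right)}{5 \left(-17 + 11\right)} 12 \left(-17\right) \frac{1}{-19 + 6 \left(-2\right)} - 308 = \frac{2 \left(340 - 209\right)}{5 \left(-6\right)} 12 \left(-17\right) \frac{1}{-19 - 12} - 308 = \frac{2}{5} \left(- \frac{1}{6}\right) 131 \cdot 12 \left(-17\right) \frac{1}{-31} - 308 = - \frac{131 \cdot 12 \left(-17\right) \left(- \frac{1}{31}\right)}{15} - 308 = \left(- \frac{131}{15}\right) \frac{204}{31} - 308 = - \frac{8908}{155} - 308 = - \frac{56648}{155}$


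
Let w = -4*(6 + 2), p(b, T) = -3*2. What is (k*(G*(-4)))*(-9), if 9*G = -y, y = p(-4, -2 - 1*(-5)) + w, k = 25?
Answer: 3800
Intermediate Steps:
p(b, T) = -6
w = -32 (w = -4*8 = -32)
y = -38 (y = -6 - 32 = -38)
G = 38/9 (G = (-1*(-38))/9 = (1/9)*38 = 38/9 ≈ 4.2222)
(k*(G*(-4)))*(-9) = (25*((38/9)*(-4)))*(-9) = (25*(-152/9))*(-9) = -3800/9*(-9) = 3800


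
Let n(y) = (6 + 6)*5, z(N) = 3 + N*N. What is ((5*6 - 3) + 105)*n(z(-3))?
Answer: 7920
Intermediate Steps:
z(N) = 3 + N**2
n(y) = 60 (n(y) = 12*5 = 60)
((5*6 - 3) + 105)*n(z(-3)) = ((5*6 - 3) + 105)*60 = ((30 - 3) + 105)*60 = (27 + 105)*60 = 132*60 = 7920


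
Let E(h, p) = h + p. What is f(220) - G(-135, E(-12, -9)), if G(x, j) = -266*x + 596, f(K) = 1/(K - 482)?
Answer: -9564573/262 ≈ -36506.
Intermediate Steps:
f(K) = 1/(-482 + K)
G(x, j) = 596 - 266*x
f(220) - G(-135, E(-12, -9)) = 1/(-482 + 220) - (596 - 266*(-135)) = 1/(-262) - (596 + 35910) = -1/262 - 1*36506 = -1/262 - 36506 = -9564573/262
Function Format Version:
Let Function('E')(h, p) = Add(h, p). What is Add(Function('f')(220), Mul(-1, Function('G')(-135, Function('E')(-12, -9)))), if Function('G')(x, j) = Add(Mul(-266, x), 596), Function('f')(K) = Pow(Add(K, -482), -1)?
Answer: Rational(-9564573, 262) ≈ -36506.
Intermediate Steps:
Function('f')(K) = Pow(Add(-482, K), -1)
Function('G')(x, j) = Add(596, Mul(-266, x))
Add(Function('f')(220), Mul(-1, Function('G')(-135, Function('E')(-12, -9)))) = Add(Pow(Add(-482, 220), -1), Mul(-1, Add(596, Mul(-266, -135)))) = Add(Pow(-262, -1), Mul(-1, Add(596, 35910))) = Add(Rational(-1, 262), Mul(-1, 36506)) = Add(Rational(-1, 262), -36506) = Rational(-9564573, 262)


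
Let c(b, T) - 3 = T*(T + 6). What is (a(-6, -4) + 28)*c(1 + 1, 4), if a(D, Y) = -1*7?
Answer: 903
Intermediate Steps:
c(b, T) = 3 + T*(6 + T) (c(b, T) = 3 + T*(T + 6) = 3 + T*(6 + T))
a(D, Y) = -7
(a(-6, -4) + 28)*c(1 + 1, 4) = (-7 + 28)*(3 + 4² + 6*4) = 21*(3 + 16 + 24) = 21*43 = 903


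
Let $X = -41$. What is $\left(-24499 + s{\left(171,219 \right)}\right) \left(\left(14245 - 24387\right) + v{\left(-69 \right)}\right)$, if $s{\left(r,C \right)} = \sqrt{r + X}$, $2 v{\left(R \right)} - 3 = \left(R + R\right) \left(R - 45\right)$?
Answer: $\frac{111445951}{2} - \frac{4549 \sqrt{130}}{2} \approx 5.5697 \cdot 10^{7}$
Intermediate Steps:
$v{\left(R \right)} = \frac{3}{2} + R \left(-45 + R\right)$ ($v{\left(R \right)} = \frac{3}{2} + \frac{\left(R + R\right) \left(R - 45\right)}{2} = \frac{3}{2} + \frac{2 R \left(-45 + R\right)}{2} = \frac{3}{2} + R \left(-45 + R\right)$)
$s{\left(r,C \right)} = \sqrt{-41 + r}$ ($s{\left(r,C \right)} = \sqrt{r - 41} = \sqrt{-41 + r}$)
$\left(-24499 + s{\left(171,219 \right)}\right) \left(\left(14245 - 24387\right) + v{\left(-69 \right)}\right) = \left(-24499 + \sqrt{-41 + 171}\right) \left(\left(14245 - 24387\right) + \left(\frac{3}{2} + \left(-69\right)^{2} - -3105\right)\right) = \left(-24499 + \sqrt{130}\right) \left(-10142 + \left(\frac{3}{2} + 4761 + 3105\right)\right) = \left(-24499 + \sqrt{130}\right) \left(-10142 + \frac{15735}{2}\right) = \left(-24499 + \sqrt{130}\right) \left(- \frac{4549}{2}\right) = \frac{111445951}{2} - \frac{4549 \sqrt{130}}{2}$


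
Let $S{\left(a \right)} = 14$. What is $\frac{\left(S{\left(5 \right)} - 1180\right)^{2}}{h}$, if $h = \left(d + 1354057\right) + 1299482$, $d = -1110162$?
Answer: $\frac{123596}{140307} \approx 0.8809$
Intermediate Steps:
$h = 1543377$ ($h = \left(-1110162 + 1354057\right) + 1299482 = 243895 + 1299482 = 1543377$)
$\frac{\left(S{\left(5 \right)} - 1180\right)^{2}}{h} = \frac{\left(14 - 1180\right)^{2}}{1543377} = \left(-1166\right)^{2} \cdot \frac{1}{1543377} = 1359556 \cdot \frac{1}{1543377} = \frac{123596}{140307}$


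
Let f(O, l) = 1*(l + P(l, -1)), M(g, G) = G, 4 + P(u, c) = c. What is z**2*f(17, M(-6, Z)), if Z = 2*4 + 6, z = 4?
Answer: 144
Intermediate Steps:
P(u, c) = -4 + c
Z = 14 (Z = 8 + 6 = 14)
f(O, l) = -5 + l (f(O, l) = 1*(l + (-4 - 1)) = 1*(l - 5) = 1*(-5 + l) = -5 + l)
z**2*f(17, M(-6, Z)) = 4**2*(-5 + 14) = 16*9 = 144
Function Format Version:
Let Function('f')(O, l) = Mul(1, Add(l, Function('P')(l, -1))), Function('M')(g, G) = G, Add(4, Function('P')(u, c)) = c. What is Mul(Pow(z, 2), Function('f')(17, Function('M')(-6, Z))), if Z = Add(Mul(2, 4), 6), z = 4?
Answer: 144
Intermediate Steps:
Function('P')(u, c) = Add(-4, c)
Z = 14 (Z = Add(8, 6) = 14)
Function('f')(O, l) = Add(-5, l) (Function('f')(O, l) = Mul(1, Add(l, Add(-4, -1))) = Mul(1, Add(l, -5)) = Mul(1, Add(-5, l)) = Add(-5, l))
Mul(Pow(z, 2), Function('f')(17, Function('M')(-6, Z))) = Mul(Pow(4, 2), Add(-5, 14)) = Mul(16, 9) = 144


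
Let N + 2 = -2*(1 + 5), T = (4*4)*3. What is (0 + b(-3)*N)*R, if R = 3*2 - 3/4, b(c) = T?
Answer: -3528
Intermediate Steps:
T = 48 (T = 16*3 = 48)
b(c) = 48
N = -14 (N = -2 - 2*(1 + 5) = -2 - 2*6 = -2 - 12 = -14)
R = 21/4 (R = 6 - 3*¼ = 6 - ¾ = 21/4 ≈ 5.2500)
(0 + b(-3)*N)*R = (0 + 48*(-14))*(21/4) = (0 - 672)*(21/4) = -672*21/4 = -3528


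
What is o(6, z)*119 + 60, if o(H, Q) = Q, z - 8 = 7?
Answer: 1845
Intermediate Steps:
z = 15 (z = 8 + 7 = 15)
o(6, z)*119 + 60 = 15*119 + 60 = 1785 + 60 = 1845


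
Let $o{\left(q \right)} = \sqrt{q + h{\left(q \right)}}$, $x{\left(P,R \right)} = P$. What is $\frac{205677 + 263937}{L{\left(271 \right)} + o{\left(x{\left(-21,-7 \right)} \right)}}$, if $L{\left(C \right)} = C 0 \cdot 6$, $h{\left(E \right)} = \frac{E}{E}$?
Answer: $- \frac{234807 i \sqrt{5}}{5} \approx - 1.0501 \cdot 10^{5} i$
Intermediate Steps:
$h{\left(E \right)} = 1$
$L{\left(C \right)} = 0$ ($L{\left(C \right)} = 0 \cdot 6 = 0$)
$o{\left(q \right)} = \sqrt{1 + q}$ ($o{\left(q \right)} = \sqrt{q + 1} = \sqrt{1 + q}$)
$\frac{205677 + 263937}{L{\left(271 \right)} + o{\left(x{\left(-21,-7 \right)} \right)}} = \frac{205677 + 263937}{0 + \sqrt{1 - 21}} = \frac{469614}{0 + \sqrt{-20}} = \frac{469614}{0 + 2 i \sqrt{5}} = \frac{469614}{2 i \sqrt{5}} = 469614 \left(- \frac{i \sqrt{5}}{10}\right) = - \frac{234807 i \sqrt{5}}{5}$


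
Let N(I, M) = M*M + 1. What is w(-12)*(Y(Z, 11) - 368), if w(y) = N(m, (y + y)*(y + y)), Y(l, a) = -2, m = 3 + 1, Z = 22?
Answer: -122757490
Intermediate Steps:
m = 4
N(I, M) = 1 + M² (N(I, M) = M² + 1 = 1 + M²)
w(y) = 1 + 16*y⁴ (w(y) = 1 + ((y + y)*(y + y))² = 1 + ((2*y)*(2*y))² = 1 + (4*y²)² = 1 + 16*y⁴)
w(-12)*(Y(Z, 11) - 368) = (1 + 16*(-12)⁴)*(-2 - 368) = (1 + 16*20736)*(-370) = (1 + 331776)*(-370) = 331777*(-370) = -122757490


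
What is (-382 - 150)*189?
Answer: -100548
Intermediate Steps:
(-382 - 150)*189 = -532*189 = -100548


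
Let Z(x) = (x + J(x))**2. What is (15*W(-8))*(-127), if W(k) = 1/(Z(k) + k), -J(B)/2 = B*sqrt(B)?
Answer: -1905*I/(-1992*I + 512*sqrt(2)) ≈ 0.84472 - 0.30705*I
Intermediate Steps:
J(B) = -2*B**(3/2) (J(B) = -2*B*sqrt(B) = -2*B**(3/2))
Z(x) = (x - 2*x**(3/2))**2
W(k) = 1/(k + (-k + 2*k**(3/2))**2) (W(k) = 1/((-k + 2*k**(3/2))**2 + k) = 1/(k + (-k + 2*k**(3/2))**2))
(15*W(-8))*(-127) = (15/(-8 + (-1*(-8) + 2*(-8)**(3/2))**2))*(-127) = (15/(-8 + (8 + 2*(-16*I*sqrt(2)))**2))*(-127) = (15/(-8 + (8 - 32*I*sqrt(2))**2))*(-127) = -1905/(-8 + (8 - 32*I*sqrt(2))**2)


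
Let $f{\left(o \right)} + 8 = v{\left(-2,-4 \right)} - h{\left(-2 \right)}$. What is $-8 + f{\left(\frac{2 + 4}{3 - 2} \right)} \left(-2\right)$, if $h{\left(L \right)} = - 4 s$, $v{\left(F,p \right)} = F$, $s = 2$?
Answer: $-4$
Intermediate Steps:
$h{\left(L \right)} = -8$ ($h{\left(L \right)} = \left(-4\right) 2 = -8$)
$f{\left(o \right)} = -2$ ($f{\left(o \right)} = -8 - -6 = -8 + \left(-2 + 8\right) = -8 + 6 = -2$)
$-8 + f{\left(\frac{2 + 4}{3 - 2} \right)} \left(-2\right) = -8 - -4 = -8 + 4 = -4$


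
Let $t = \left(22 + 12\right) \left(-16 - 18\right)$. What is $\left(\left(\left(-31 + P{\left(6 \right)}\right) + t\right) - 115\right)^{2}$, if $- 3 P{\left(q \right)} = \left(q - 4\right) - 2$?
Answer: $1695204$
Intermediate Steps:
$P{\left(q \right)} = 2 - \frac{q}{3}$ ($P{\left(q \right)} = - \frac{\left(q - 4\right) - 2}{3} = - \frac{\left(-4 + q\right) - 2}{3} = - \frac{-6 + q}{3} = 2 - \frac{q}{3}$)
$t = -1156$ ($t = 34 \left(-34\right) = -1156$)
$\left(\left(\left(-31 + P{\left(6 \right)}\right) + t\right) - 115\right)^{2} = \left(\left(\left(-31 + \left(2 - 2\right)\right) - 1156\right) - 115\right)^{2} = \left(\left(\left(-31 + 0\right) - 1156\right) - 115\right)^{2} = \left(\left(-31 - 1156\right) - 115\right)^{2} = \left(-1187 - 115\right)^{2} = \left(-1302\right)^{2} = 1695204$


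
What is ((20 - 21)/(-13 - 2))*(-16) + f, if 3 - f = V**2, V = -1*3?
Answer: -106/15 ≈ -7.0667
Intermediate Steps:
V = -3
f = -6 (f = 3 - 1*(-3)**2 = 3 - 1*9 = 3 - 9 = -6)
((20 - 21)/(-13 - 2))*(-16) + f = ((20 - 21)/(-13 - 2))*(-16) - 6 = -1/(-15)*(-16) - 6 = -1*(-1/15)*(-16) - 6 = (1/15)*(-16) - 6 = -16/15 - 6 = -106/15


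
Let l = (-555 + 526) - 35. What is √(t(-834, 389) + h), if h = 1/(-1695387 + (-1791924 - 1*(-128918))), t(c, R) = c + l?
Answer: I*√10128365584477595/3358393 ≈ 29.967*I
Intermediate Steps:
l = -64 (l = -29 - 35 = -64)
t(c, R) = -64 + c (t(c, R) = c - 64 = -64 + c)
h = -1/3358393 (h = 1/(-1695387 + (-1791924 + 128918)) = 1/(-1695387 - 1663006) = 1/(-3358393) = -1/3358393 ≈ -2.9776e-7)
√(t(-834, 389) + h) = √((-64 - 834) - 1/3358393) = √(-898 - 1/3358393) = √(-3015836915/3358393) = I*√10128365584477595/3358393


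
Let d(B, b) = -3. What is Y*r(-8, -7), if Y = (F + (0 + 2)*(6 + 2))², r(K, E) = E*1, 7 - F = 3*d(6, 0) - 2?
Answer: -8092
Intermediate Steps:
F = 18 (F = 7 - (3*(-3) - 2) = 7 - (-9 - 2) = 7 - 1*(-11) = 7 + 11 = 18)
r(K, E) = E
Y = 1156 (Y = (18 + (0 + 2)*(6 + 2))² = (18 + 2*8)² = (18 + 16)² = 34² = 1156)
Y*r(-8, -7) = 1156*(-7) = -8092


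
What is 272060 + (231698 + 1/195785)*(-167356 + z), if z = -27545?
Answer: -8841239419977731/195785 ≈ -4.5158e+10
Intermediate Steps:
272060 + (231698 + 1/195785)*(-167356 + z) = 272060 + (231698 + 1/195785)*(-167356 - 27545) = 272060 + (231698 + 1/195785)*(-194901) = 272060 + (45362992931/195785)*(-194901) = 272060 - 8841292685244831/195785 = -8841239419977731/195785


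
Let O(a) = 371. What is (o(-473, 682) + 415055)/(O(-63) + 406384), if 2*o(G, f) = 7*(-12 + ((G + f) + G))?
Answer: 414089/406755 ≈ 1.0180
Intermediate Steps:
o(G, f) = -42 + 7*G + 7*f/2 (o(G, f) = (7*(-12 + ((G + f) + G)))/2 = (7*(-12 + (f + 2*G)))/2 = (7*(-12 + f + 2*G))/2 = (-84 + 7*f + 14*G)/2 = -42 + 7*G + 7*f/2)
(o(-473, 682) + 415055)/(O(-63) + 406384) = ((-42 + 7*(-473) + (7/2)*682) + 415055)/(371 + 406384) = ((-42 - 3311 + 2387) + 415055)/406755 = (-966 + 415055)*(1/406755) = 414089*(1/406755) = 414089/406755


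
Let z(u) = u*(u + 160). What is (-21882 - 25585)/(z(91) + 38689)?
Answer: -6781/8790 ≈ -0.77144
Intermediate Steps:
z(u) = u*(160 + u)
(-21882 - 25585)/(z(91) + 38689) = (-21882 - 25585)/(91*(160 + 91) + 38689) = -47467/(91*251 + 38689) = -47467/(22841 + 38689) = -47467/61530 = -47467*1/61530 = -6781/8790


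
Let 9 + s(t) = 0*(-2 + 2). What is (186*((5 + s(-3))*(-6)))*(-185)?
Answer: -825840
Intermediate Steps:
s(t) = -9 (s(t) = -9 + 0*(-2 + 2) = -9 + 0*0 = -9 + 0 = -9)
(186*((5 + s(-3))*(-6)))*(-185) = (186*((5 - 9)*(-6)))*(-185) = (186*(-4*(-6)))*(-185) = (186*24)*(-185) = 4464*(-185) = -825840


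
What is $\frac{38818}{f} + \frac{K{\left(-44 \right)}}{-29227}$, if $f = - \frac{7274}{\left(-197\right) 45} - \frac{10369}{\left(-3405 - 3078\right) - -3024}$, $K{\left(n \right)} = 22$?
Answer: $\frac{1054223578193336}{103695581269} \approx 10167.0$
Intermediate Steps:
$f = \frac{39027317}{10221345}$ ($f = - \frac{7274}{-8865} - \frac{10369}{-6483 + \left(-723 + 3747\right)} = \left(-7274\right) \left(- \frac{1}{8865}\right) - \frac{10369}{-6483 + 3024} = \frac{7274}{8865} - \frac{10369}{-3459} = \frac{7274}{8865} - - \frac{10369}{3459} = \frac{7274}{8865} + \frac{10369}{3459} = \frac{39027317}{10221345} \approx 3.8182$)
$\frac{38818}{f} + \frac{K{\left(-44 \right)}}{-29227} = \frac{38818}{\frac{39027317}{10221345}} + \frac{22}{-29227} = 38818 \cdot \frac{10221345}{39027317} + 22 \left(- \frac{1}{29227}\right) = \frac{396772170210}{39027317} - \frac{2}{2657} = \frac{1054223578193336}{103695581269}$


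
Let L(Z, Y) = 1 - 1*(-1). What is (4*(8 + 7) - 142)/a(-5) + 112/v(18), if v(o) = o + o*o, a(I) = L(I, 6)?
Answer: -6955/171 ≈ -40.672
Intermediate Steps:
L(Z, Y) = 2 (L(Z, Y) = 1 + 1 = 2)
a(I) = 2
v(o) = o + o²
(4*(8 + 7) - 142)/a(-5) + 112/v(18) = (4*(8 + 7) - 142)/2 + 112/((18*(1 + 18))) = (4*15 - 142)*(½) + 112/((18*19)) = (60 - 142)*(½) + 112/342 = -82*½ + 112*(1/342) = -41 + 56/171 = -6955/171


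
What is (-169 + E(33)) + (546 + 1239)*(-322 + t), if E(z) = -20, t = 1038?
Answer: 1277871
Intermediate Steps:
(-169 + E(33)) + (546 + 1239)*(-322 + t) = (-169 - 20) + (546 + 1239)*(-322 + 1038) = -189 + 1785*716 = -189 + 1278060 = 1277871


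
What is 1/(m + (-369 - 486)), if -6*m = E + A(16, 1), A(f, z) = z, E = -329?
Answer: -3/2401 ≈ -0.0012495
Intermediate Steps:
m = 164/3 (m = -(-329 + 1)/6 = -⅙*(-328) = 164/3 ≈ 54.667)
1/(m + (-369 - 486)) = 1/(164/3 + (-369 - 486)) = 1/(164/3 - 855) = 1/(-2401/3) = -3/2401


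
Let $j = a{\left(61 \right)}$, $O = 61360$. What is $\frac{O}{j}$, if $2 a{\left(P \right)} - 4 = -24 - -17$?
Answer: $- \frac{122720}{3} \approx -40907.0$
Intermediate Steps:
$a{\left(P \right)} = - \frac{3}{2}$ ($a{\left(P \right)} = 2 + \frac{-24 - -17}{2} = 2 + \frac{-24 + 17}{2} = 2 + \frac{1}{2} \left(-7\right) = 2 - \frac{7}{2} = - \frac{3}{2}$)
$j = - \frac{3}{2} \approx -1.5$
$\frac{O}{j} = \frac{61360}{- \frac{3}{2}} = 61360 \left(- \frac{2}{3}\right) = - \frac{122720}{3}$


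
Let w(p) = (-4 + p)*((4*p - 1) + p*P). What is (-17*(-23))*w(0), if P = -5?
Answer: 1564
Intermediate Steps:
w(p) = (-1 - p)*(-4 + p) (w(p) = (-4 + p)*((4*p - 1) + p*(-5)) = (-4 + p)*((-1 + 4*p) - 5*p) = (-4 + p)*(-1 - p) = (-1 - p)*(-4 + p))
(-17*(-23))*w(0) = (-17*(-23))*(4 - 1*0**2 + 3*0) = 391*(4 - 1*0 + 0) = 391*(4 + 0 + 0) = 391*4 = 1564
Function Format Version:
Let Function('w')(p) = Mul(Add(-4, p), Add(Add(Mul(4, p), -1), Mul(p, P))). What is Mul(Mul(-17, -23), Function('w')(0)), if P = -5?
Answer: 1564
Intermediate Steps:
Function('w')(p) = Mul(Add(-1, Mul(-1, p)), Add(-4, p)) (Function('w')(p) = Mul(Add(-4, p), Add(Add(Mul(4, p), -1), Mul(p, -5))) = Mul(Add(-4, p), Add(Add(-1, Mul(4, p)), Mul(-5, p))) = Mul(Add(-4, p), Add(-1, Mul(-1, p))) = Mul(Add(-1, Mul(-1, p)), Add(-4, p)))
Mul(Mul(-17, -23), Function('w')(0)) = Mul(Mul(-17, -23), Add(4, Mul(-1, Pow(0, 2)), Mul(3, 0))) = Mul(391, Add(4, Mul(-1, 0), 0)) = Mul(391, Add(4, 0, 0)) = Mul(391, 4) = 1564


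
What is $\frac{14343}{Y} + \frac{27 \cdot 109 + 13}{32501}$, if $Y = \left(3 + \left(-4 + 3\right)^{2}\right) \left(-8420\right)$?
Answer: $- \frac{366603763}{1094633680} \approx -0.33491$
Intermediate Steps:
$Y = -33680$ ($Y = \left(3 + \left(-1\right)^{2}\right) \left(-8420\right) = \left(3 + 1\right) \left(-8420\right) = 4 \left(-8420\right) = -33680$)
$\frac{14343}{Y} + \frac{27 \cdot 109 + 13}{32501} = \frac{14343}{-33680} + \frac{27 \cdot 109 + 13}{32501} = 14343 \left(- \frac{1}{33680}\right) + \left(2943 + 13\right) \frac{1}{32501} = - \frac{14343}{33680} + 2956 \cdot \frac{1}{32501} = - \frac{14343}{33680} + \frac{2956}{32501} = - \frac{366603763}{1094633680}$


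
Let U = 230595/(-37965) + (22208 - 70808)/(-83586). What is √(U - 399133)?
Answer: 8*I*√7753405775693276274/35259361 ≈ 631.77*I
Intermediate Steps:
U = -193660163/35259361 (U = 230595*(-1/37965) - 48600*(-1/83586) = -15373/2531 + 8100/13931 = -193660163/35259361 ≈ -5.4924)
√(U - 399133) = √(-193660163/35259361 - 399133) = √(-14073368194176/35259361) = 8*I*√7753405775693276274/35259361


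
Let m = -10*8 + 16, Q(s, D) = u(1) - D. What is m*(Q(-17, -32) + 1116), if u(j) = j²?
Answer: -73536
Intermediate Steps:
Q(s, D) = 1 - D (Q(s, D) = 1² - D = 1 - D)
m = -64 (m = -80 + 16 = -64)
m*(Q(-17, -32) + 1116) = -64*((1 - 1*(-32)) + 1116) = -64*((1 + 32) + 1116) = -64*(33 + 1116) = -64*1149 = -73536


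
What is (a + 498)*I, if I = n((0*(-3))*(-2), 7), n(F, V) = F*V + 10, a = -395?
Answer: 1030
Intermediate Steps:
n(F, V) = 10 + F*V
I = 10 (I = 10 + ((0*(-3))*(-2))*7 = 10 + (0*(-2))*7 = 10 + 0*7 = 10 + 0 = 10)
(a + 498)*I = (-395 + 498)*10 = 103*10 = 1030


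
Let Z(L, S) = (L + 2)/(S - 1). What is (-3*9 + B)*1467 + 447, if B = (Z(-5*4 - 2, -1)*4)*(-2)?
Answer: -156522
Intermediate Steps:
Z(L, S) = (2 + L)/(-1 + S)
B = -80 (B = (((2 + (-5*4 - 2))/(-1 - 1))*4)*(-2) = (((2 + (-20 - 2))/(-2))*4)*(-2) = (-(2 - 22)/2*4)*(-2) = (-½*(-20)*4)*(-2) = (10*4)*(-2) = 40*(-2) = -80)
(-3*9 + B)*1467 + 447 = (-3*9 - 80)*1467 + 447 = (-27 - 80)*1467 + 447 = -107*1467 + 447 = -156969 + 447 = -156522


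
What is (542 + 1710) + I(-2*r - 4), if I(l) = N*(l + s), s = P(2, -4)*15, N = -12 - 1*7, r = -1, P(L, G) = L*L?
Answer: 1150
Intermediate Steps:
P(L, G) = L²
N = -19 (N = -12 - 7 = -19)
s = 60 (s = 2²*15 = 4*15 = 60)
I(l) = -1140 - 19*l (I(l) = -19*(l + 60) = -19*(60 + l) = -1140 - 19*l)
(542 + 1710) + I(-2*r - 4) = (542 + 1710) + (-1140 - 19*(-2*(-1) - 4)) = 2252 + (-1140 - 19*(2 - 4)) = 2252 + (-1140 - 19*(-2)) = 2252 + (-1140 + 38) = 2252 - 1102 = 1150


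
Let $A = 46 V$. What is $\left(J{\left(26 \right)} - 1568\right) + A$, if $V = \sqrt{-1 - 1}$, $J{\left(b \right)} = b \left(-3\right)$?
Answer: $-1646 + 46 i \sqrt{2} \approx -1646.0 + 65.054 i$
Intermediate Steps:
$J{\left(b \right)} = - 3 b$
$V = i \sqrt{2}$ ($V = \sqrt{-2} = i \sqrt{2} \approx 1.4142 i$)
$A = 46 i \sqrt{2} \approx 65.054 i$
$\left(J{\left(26 \right)} - 1568\right) + A = \left(\left(-3\right) 26 - 1568\right) + 46 i \sqrt{2} = \left(-78 - 1568\right) + 46 i \sqrt{2} = -1646 + 46 i \sqrt{2}$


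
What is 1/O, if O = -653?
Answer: -1/653 ≈ -0.0015314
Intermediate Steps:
1/O = 1/(-653) = -1/653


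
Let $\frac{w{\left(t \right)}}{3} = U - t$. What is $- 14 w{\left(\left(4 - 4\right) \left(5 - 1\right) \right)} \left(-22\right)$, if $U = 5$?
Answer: $4620$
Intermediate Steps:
$w{\left(t \right)} = 15 - 3 t$ ($w{\left(t \right)} = 3 \left(5 - t\right) = 15 - 3 t$)
$- 14 w{\left(\left(4 - 4\right) \left(5 - 1\right) \right)} \left(-22\right) = - 14 \left(15 - 3 \left(4 - 4\right) \left(5 - 1\right)\right) \left(-22\right) = - 14 \left(15 - 3 \cdot 0 \cdot 4\right) \left(-22\right) = - 14 \left(15 - 0\right) \left(-22\right) = - 14 \left(15 + 0\right) \left(-22\right) = \left(-14\right) 15 \left(-22\right) = \left(-210\right) \left(-22\right) = 4620$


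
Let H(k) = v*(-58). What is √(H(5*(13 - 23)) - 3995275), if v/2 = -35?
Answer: I*√3991215 ≈ 1997.8*I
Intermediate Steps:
v = -70 (v = 2*(-35) = -70)
H(k) = 4060 (H(k) = -70*(-58) = 4060)
√(H(5*(13 - 23)) - 3995275) = √(4060 - 3995275) = √(-3991215) = I*√3991215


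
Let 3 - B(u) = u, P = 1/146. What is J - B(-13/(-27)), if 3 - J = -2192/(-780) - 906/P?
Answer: 232140293/1755 ≈ 1.3227e+5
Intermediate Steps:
P = 1/146 ≈ 0.0068493
B(u) = 3 - u
J = 25793857/195 (J = 3 - (-2192/(-780) - 906/1/146) = 3 - (-2192*(-1/780) - 906*146) = 3 - (548/195 - 132276) = 3 - 1*(-25793272/195) = 3 + 25793272/195 = 25793857/195 ≈ 1.3228e+5)
J - B(-13/(-27)) = 25793857/195 - (3 - (-13)/(-27)) = 25793857/195 - (3 - (-13)*(-1)/27) = 25793857/195 - (3 - 1*13/27) = 25793857/195 - (3 - 13/27) = 25793857/195 - 1*68/27 = 25793857/195 - 68/27 = 232140293/1755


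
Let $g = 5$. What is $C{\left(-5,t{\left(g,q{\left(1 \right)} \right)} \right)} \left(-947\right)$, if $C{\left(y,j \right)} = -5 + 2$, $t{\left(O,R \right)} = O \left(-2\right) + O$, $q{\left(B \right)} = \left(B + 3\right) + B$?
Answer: $2841$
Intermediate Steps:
$q{\left(B \right)} = 3 + 2 B$ ($q{\left(B \right)} = \left(3 + B\right) + B = 3 + 2 B$)
$t{\left(O,R \right)} = - O$ ($t{\left(O,R \right)} = - 2 O + O = - O$)
$C{\left(y,j \right)} = -3$
$C{\left(-5,t{\left(g,q{\left(1 \right)} \right)} \right)} \left(-947\right) = \left(-3\right) \left(-947\right) = 2841$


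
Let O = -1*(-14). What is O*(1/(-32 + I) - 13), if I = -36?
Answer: -6195/34 ≈ -182.21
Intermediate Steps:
O = 14
O*(1/(-32 + I) - 13) = 14*(1/(-32 - 36) - 13) = 14*(1/(-68) - 13) = 14*(-1/68 - 13) = 14*(-885/68) = -6195/34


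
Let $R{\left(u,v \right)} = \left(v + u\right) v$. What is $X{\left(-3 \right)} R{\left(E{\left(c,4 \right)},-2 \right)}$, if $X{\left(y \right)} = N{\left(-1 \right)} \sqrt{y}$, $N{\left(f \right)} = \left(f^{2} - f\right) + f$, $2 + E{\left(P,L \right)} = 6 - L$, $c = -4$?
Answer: $4 i \sqrt{3} \approx 6.9282 i$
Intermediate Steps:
$E{\left(P,L \right)} = 4 - L$ ($E{\left(P,L \right)} = -2 - \left(-6 + L\right) = 4 - L$)
$N{\left(f \right)} = f^{2}$
$R{\left(u,v \right)} = v \left(u + v\right)$ ($R{\left(u,v \right)} = \left(u + v\right) v = v \left(u + v\right)$)
$X{\left(y \right)} = \sqrt{y}$ ($X{\left(y \right)} = \left(-1\right)^{2} \sqrt{y} = 1 \sqrt{y} = \sqrt{y}$)
$X{\left(-3 \right)} R{\left(E{\left(c,4 \right)},-2 \right)} = \sqrt{-3} \left(- 2 \left(\left(4 - 4\right) - 2\right)\right) = i \sqrt{3} \left(- 2 \left(\left(4 - 4\right) - 2\right)\right) = i \sqrt{3} \left(- 2 \left(0 - 2\right)\right) = i \sqrt{3} \left(\left(-2\right) \left(-2\right)\right) = i \sqrt{3} \cdot 4 = 4 i \sqrt{3}$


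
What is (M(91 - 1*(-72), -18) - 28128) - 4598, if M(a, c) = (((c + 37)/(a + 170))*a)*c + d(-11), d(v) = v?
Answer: -1217463/37 ≈ -32904.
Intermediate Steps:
M(a, c) = -11 + a*c*(37 + c)/(170 + a) (M(a, c) = (((c + 37)/(a + 170))*a)*c - 11 = (((37 + c)/(170 + a))*a)*c - 11 = (a*(37 + c)/(170 + a))*c - 11 = a*c*(37 + c)/(170 + a) - 11 = -11 + a*c*(37 + c)/(170 + a))
(M(91 - 1*(-72), -18) - 28128) - 4598 = ((-1870 - 11*(91 - 1*(-72)) + (91 - 1*(-72))*(-18)**2 + 37*(91 - 1*(-72))*(-18))/(170 + (91 - 1*(-72))) - 28128) - 4598 = ((-1870 - 11*(91 + 72) + (91 + 72)*324 + 37*(91 + 72)*(-18))/(170 + (91 + 72)) - 28128) - 4598 = ((-1870 - 11*163 + 163*324 + 37*163*(-18))/(170 + 163) - 28128) - 4598 = ((-1870 - 1793 + 52812 - 108558)/333 - 28128) - 4598 = ((1/333)*(-59409) - 28128) - 4598 = (-6601/37 - 28128) - 4598 = -1047337/37 - 4598 = -1217463/37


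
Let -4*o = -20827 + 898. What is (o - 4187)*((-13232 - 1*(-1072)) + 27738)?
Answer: 24776809/2 ≈ 1.2388e+7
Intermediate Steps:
o = 19929/4 (o = -(-20827 + 898)/4 = -¼*(-19929) = 19929/4 ≈ 4982.3)
(o - 4187)*((-13232 - 1*(-1072)) + 27738) = (19929/4 - 4187)*((-13232 - 1*(-1072)) + 27738) = 3181*((-13232 + 1072) + 27738)/4 = 3181*(-12160 + 27738)/4 = (3181/4)*15578 = 24776809/2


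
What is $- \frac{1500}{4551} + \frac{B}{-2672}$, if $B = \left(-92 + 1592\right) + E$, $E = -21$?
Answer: $- \frac{3579643}{4053424} \approx -0.88312$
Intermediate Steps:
$B = 1479$ ($B = \left(-92 + 1592\right) - 21 = 1500 - 21 = 1479$)
$- \frac{1500}{4551} + \frac{B}{-2672} = - \frac{1500}{4551} + \frac{1479}{-2672} = \left(-1500\right) \frac{1}{4551} + 1479 \left(- \frac{1}{2672}\right) = - \frac{500}{1517} - \frac{1479}{2672} = - \frac{3579643}{4053424}$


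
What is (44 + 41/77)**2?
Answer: 11758041/5929 ≈ 1983.1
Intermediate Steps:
(44 + 41/77)**2 = (3429/77)**2 = 11758041/5929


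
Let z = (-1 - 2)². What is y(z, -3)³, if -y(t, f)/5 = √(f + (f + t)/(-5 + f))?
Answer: 1875*I*√15/8 ≈ 907.73*I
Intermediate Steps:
z = 9 (z = (-3)² = 9)
y(t, f) = -5*√(f + (f + t)/(-5 + f))
y(z, -3)³ = (-5*√(-3 + 9 - 3*(-5 - 3))*(I*√2/4))³ = (-5*√(-3 + 9 - 3*(-8))*(I*√2/4))³ = (-5*I*√2*√(-3 + 9 + 24)/4)³ = (-5*I*√15/2)³ = 1875*I*√15/8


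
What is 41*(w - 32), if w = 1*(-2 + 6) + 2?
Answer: -1066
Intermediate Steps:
w = 6 (w = 1*4 + 2 = 4 + 2 = 6)
41*(w - 32) = 41*(6 - 32) = 41*(-26) = -1066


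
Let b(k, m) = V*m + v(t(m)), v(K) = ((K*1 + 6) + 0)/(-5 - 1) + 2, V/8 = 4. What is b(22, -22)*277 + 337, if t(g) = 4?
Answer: -583736/3 ≈ -1.9458e+5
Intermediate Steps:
V = 32 (V = 8*4 = 32)
v(K) = 1 - K/6 (v(K) = ((K + 6) + 0)/(-6) + 2 = ((6 + K) + 0)*(-1/6) + 2 = (6 + K)*(-1/6) + 2 = (-1 - K/6) + 2 = 1 - K/6)
b(k, m) = 1/3 + 32*m (b(k, m) = 32*m + (1 - 1/6*4) = 32*m + (1 - 2/3) = 32*m + 1/3 = 1/3 + 32*m)
b(22, -22)*277 + 337 = (1/3 + 32*(-22))*277 + 337 = (1/3 - 704)*277 + 337 = -2111/3*277 + 337 = -584747/3 + 337 = -583736/3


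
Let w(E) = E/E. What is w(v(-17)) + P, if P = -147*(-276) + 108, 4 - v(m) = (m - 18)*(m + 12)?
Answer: 40681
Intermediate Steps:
v(m) = 4 - (-18 + m)*(12 + m) (v(m) = 4 - (m - 18)*(m + 12) = 4 - (-18 + m)*(12 + m))
P = 40680 (P = 40572 + 108 = 40680)
w(E) = 1
w(v(-17)) + P = 1 + 40680 = 40681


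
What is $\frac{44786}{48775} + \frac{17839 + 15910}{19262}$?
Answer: $\frac{2508775407}{939504050} \approx 2.6703$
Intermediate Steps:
$\frac{44786}{48775} + \frac{17839 + 15910}{19262} = 44786 \cdot \frac{1}{48775} + 33749 \cdot \frac{1}{19262} = \frac{44786}{48775} + \frac{33749}{19262} = \frac{2508775407}{939504050}$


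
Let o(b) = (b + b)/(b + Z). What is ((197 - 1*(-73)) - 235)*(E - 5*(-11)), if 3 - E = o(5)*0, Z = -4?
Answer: 2030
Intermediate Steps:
o(b) = 2*b/(-4 + b) (o(b) = (b + b)/(b - 4) = (2*b)/(-4 + b) = 2*b/(-4 + b))
E = 3 (E = 3 - 2*5/(-4 + 5)*0 = 3 - 2*5/1*0 = 3 - 2*5*1*0 = 3 - 10*0 = 3 - 1*0 = 3 + 0 = 3)
((197 - 1*(-73)) - 235)*(E - 5*(-11)) = ((197 - 1*(-73)) - 235)*(3 - 5*(-11)) = ((197 + 73) - 235)*(3 + 55) = (270 - 235)*58 = 35*58 = 2030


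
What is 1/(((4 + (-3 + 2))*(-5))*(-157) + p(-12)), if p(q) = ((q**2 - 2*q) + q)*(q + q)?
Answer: -1/1389 ≈ -0.00071994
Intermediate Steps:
p(q) = 2*q*(q**2 - q) (p(q) = (q**2 - q)*(2*q) = 2*q*(q**2 - q))
1/(((4 + (-3 + 2))*(-5))*(-157) + p(-12)) = 1/(((4 + (-3 + 2))*(-5))*(-157) + 2*(-12)**2*(-1 - 12)) = 1/(((4 - 1)*(-5))*(-157) + 2*144*(-13)) = 1/((3*(-5))*(-157) - 3744) = 1/(-15*(-157) - 3744) = 1/(2355 - 3744) = 1/(-1389) = -1/1389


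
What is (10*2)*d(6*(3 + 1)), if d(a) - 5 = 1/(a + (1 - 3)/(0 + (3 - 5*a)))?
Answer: 28334/281 ≈ 100.83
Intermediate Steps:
d(a) = 5 + 1/(a - 2/(3 - 5*a)) (d(a) = 5 + 1/(a + (1 - 3)/(0 + (3 - 5*a))) = 5 + 1/(a - 2/(3 - 5*a)))
(10*2)*d(6*(3 + 1)) = (10*2)*((7 - 60*(3 + 1) + 25*(6*(3 + 1))²)/(2 - 18*(3 + 1) + 5*(6*(3 + 1))²)) = 20*((7 - 60*4 + 25*(6*4)²)/(2 - 18*4 + 5*(6*4)²)) = 20*((7 - 10*24 + 25*24²)/(2 - 3*24 + 5*24²)) = 20*((7 - 240 + 25*576)/(2 - 72 + 5*576)) = 20*((7 - 240 + 14400)/(2 - 72 + 2880)) = 20*(14167/2810) = 28334/281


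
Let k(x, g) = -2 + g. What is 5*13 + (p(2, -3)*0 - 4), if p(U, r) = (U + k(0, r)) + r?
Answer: 61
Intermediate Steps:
p(U, r) = -2 + U + 2*r (p(U, r) = (U + (-2 + r)) + r = (-2 + U + r) + r = -2 + U + 2*r)
5*13 + (p(2, -3)*0 - 4) = 5*13 + ((-2 + 2 + 2*(-3))*0 - 4) = 65 + ((-2 + 2 - 6)*0 - 4) = 65 + (-6*0 - 4) = 65 + (0 - 4) = 65 - 4 = 61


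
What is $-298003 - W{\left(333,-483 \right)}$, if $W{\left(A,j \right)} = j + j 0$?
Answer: $-297520$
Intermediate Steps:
$W{\left(A,j \right)} = j$ ($W{\left(A,j \right)} = j + 0 = j$)
$-298003 - W{\left(333,-483 \right)} = -298003 - -483 = -298003 + 483 = -297520$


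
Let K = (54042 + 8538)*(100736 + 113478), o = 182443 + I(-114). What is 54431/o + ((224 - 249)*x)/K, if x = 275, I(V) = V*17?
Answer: 1020523341583/3384282468840 ≈ 0.30155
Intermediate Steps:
I(V) = 17*V
o = 180505 (o = 182443 + 17*(-114) = 182443 - 1938 = 180505)
K = 13405512120 (K = 62580*214214 = 13405512120)
54431/o + ((224 - 249)*x)/K = 54431/180505 + ((224 - 249)*275)/13405512120 = 54431*(1/180505) - 25*275*(1/13405512120) = 4187/13885 - 6875*1/13405512120 = 4187/13885 - 125/243736584 = 1020523341583/3384282468840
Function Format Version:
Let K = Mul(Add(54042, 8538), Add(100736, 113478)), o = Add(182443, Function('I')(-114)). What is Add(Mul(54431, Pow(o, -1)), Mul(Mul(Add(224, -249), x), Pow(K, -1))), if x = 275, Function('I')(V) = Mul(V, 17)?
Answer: Rational(1020523341583, 3384282468840) ≈ 0.30155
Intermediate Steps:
Function('I')(V) = Mul(17, V)
o = 180505 (o = Add(182443, Mul(17, -114)) = Add(182443, -1938) = 180505)
K = 13405512120 (K = Mul(62580, 214214) = 13405512120)
Add(Mul(54431, Pow(o, -1)), Mul(Mul(Add(224, -249), x), Pow(K, -1))) = Add(Mul(54431, Pow(180505, -1)), Mul(Mul(Add(224, -249), 275), Pow(13405512120, -1))) = Add(Mul(54431, Rational(1, 180505)), Mul(Mul(-25, 275), Rational(1, 13405512120))) = Add(Rational(4187, 13885), Mul(-6875, Rational(1, 13405512120))) = Add(Rational(4187, 13885), Rational(-125, 243736584)) = Rational(1020523341583, 3384282468840)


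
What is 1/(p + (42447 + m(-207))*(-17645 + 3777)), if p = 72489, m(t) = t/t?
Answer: -1/588596375 ≈ -1.6990e-9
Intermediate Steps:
m(t) = 1
1/(p + (42447 + m(-207))*(-17645 + 3777)) = 1/(72489 + (42447 + 1)*(-17645 + 3777)) = 1/(72489 + 42448*(-13868)) = 1/(72489 - 588668864) = 1/(-588596375) = -1/588596375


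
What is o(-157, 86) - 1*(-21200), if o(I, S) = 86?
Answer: 21286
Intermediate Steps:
o(-157, 86) - 1*(-21200) = 86 - 1*(-21200) = 86 + 21200 = 21286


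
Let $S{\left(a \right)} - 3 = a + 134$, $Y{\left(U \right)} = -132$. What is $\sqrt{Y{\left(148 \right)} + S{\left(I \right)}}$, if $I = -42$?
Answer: $i \sqrt{37} \approx 6.0828 i$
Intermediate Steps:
$S{\left(a \right)} = 137 + a$ ($S{\left(a \right)} = 3 + \left(a + 134\right) = 3 + \left(134 + a\right) = 137 + a$)
$\sqrt{Y{\left(148 \right)} + S{\left(I \right)}} = \sqrt{-132 + \left(137 - 42\right)} = \sqrt{-132 + 95} = \sqrt{-37} = i \sqrt{37}$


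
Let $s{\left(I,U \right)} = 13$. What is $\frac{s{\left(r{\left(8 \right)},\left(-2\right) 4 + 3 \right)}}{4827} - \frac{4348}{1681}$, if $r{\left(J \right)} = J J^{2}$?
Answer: $- \frac{20965943}{8114187} \approx -2.5839$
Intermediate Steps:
$r{\left(J \right)} = J^{3}$
$\frac{s{\left(r{\left(8 \right)},\left(-2\right) 4 + 3 \right)}}{4827} - \frac{4348}{1681} = \frac{13}{4827} - \frac{4348}{1681} = - \frac{20965943}{8114187}$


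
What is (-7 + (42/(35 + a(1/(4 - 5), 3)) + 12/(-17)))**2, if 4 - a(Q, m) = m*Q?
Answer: 12996/289 ≈ 44.969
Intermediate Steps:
a(Q, m) = 4 - Q*m (a(Q, m) = 4 - m*Q = 4 - Q*m)
(-7 + (42/(35 + a(1/(4 - 5), 3)) + 12/(-17)))**2 = (-7 + (42/(35 + (4 - 1*3/(4 - 5))) + 12/(-17)))**2 = (-7 + (42/(35 + (4 - 1*3/(-1))) + 12*(-1/17)))**2 = (-7 + (42/(35 + (4 - 1*(-1)*3)) - 12/17))**2 = (-7 + (42/(35 + (4 + 3)) - 12/17))**2 = (-7 + (42/(35 + 7) - 12/17))**2 = (-7 + (42/42 - 12/17))**2 = (-7 + (42*(1/42) - 12/17))**2 = (-7 + (1 - 12/17))**2 = (-7 + 5/17)**2 = (-114/17)**2 = 12996/289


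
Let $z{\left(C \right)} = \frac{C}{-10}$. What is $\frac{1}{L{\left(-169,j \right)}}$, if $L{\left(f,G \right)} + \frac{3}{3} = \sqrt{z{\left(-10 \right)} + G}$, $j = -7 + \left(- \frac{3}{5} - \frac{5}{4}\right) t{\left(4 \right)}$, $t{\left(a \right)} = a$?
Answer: $- \frac{5}{72} - \frac{i \sqrt{335}}{72} \approx -0.069444 - 0.25421 i$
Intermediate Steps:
$z{\left(C \right)} = - \frac{C}{10}$ ($z{\left(C \right)} = C \left(- \frac{1}{10}\right) = - \frac{C}{10}$)
$j = - \frac{72}{5}$ ($j = -7 + \left(- \frac{3}{5} - \frac{5}{4}\right) 4 = -7 - \frac{37}{5} = - \frac{72}{5} \approx -14.4$)
$L{\left(f,G \right)} = -1 + \sqrt{1 + G}$ ($L{\left(f,G \right)} = -1 + \sqrt{\left(- \frac{1}{10}\right) \left(-10\right) + G} = -1 + \sqrt{1 + G}$)
$\frac{1}{L{\left(-169,j \right)}} = \frac{1}{-1 + \sqrt{1 - \frac{72}{5}}} = \frac{1}{-1 + \sqrt{- \frac{67}{5}}} = \frac{1}{-1 + \frac{i \sqrt{335}}{5}}$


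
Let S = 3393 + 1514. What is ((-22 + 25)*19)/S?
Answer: 57/4907 ≈ 0.011616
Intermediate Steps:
S = 4907
((-22 + 25)*19)/S = ((-22 + 25)*19)/4907 = (3*19)*(1/4907) = 57*(1/4907) = 57/4907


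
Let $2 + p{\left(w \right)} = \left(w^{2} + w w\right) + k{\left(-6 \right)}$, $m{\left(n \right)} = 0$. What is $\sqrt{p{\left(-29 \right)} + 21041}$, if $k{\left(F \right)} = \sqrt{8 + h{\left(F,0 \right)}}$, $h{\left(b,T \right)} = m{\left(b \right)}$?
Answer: $\sqrt{22721 + 2 \sqrt{2}} \approx 150.74$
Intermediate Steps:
$h{\left(b,T \right)} = 0$
$k{\left(F \right)} = 2 \sqrt{2}$ ($k{\left(F \right)} = \sqrt{8 + 0} = \sqrt{8} = 2 \sqrt{2}$)
$p{\left(w \right)} = -2 + 2 \sqrt{2} + 2 w^{2}$ ($p{\left(w \right)} = -2 + \left(\left(w^{2} + w w\right) + 2 \sqrt{2}\right) = -2 + \left(\left(w^{2} + w^{2}\right) + 2 \sqrt{2}\right) = -2 + \left(2 w^{2} + 2 \sqrt{2}\right) = -2 + \left(2 \sqrt{2} + 2 w^{2}\right) = -2 + 2 \sqrt{2} + 2 w^{2}$)
$\sqrt{p{\left(-29 \right)} + 21041} = \sqrt{\left(-2 + 2 \sqrt{2} + 2 \left(-29\right)^{2}\right) + 21041} = \sqrt{\left(-2 + 2 \sqrt{2} + 2 \cdot 841\right) + 21041} = \sqrt{\left(-2 + 2 \sqrt{2} + 1682\right) + 21041} = \sqrt{\left(1680 + 2 \sqrt{2}\right) + 21041} = \sqrt{22721 + 2 \sqrt{2}}$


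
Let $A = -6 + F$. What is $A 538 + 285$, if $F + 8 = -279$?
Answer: $-157349$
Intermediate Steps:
$F = -287$ ($F = -8 - 279 = -287$)
$A = -293$ ($A = -6 - 287 = -293$)
$A 538 + 285 = \left(-293\right) 538 + 285 = -157634 + 285 = -157349$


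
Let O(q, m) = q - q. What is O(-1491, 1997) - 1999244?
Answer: -1999244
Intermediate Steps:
O(q, m) = 0
O(-1491, 1997) - 1999244 = 0 - 1999244 = -1999244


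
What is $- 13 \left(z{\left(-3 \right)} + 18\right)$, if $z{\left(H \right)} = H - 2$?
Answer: $-169$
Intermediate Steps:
$z{\left(H \right)} = -2 + H$ ($z{\left(H \right)} = H - 2 = -2 + H$)
$- 13 \left(z{\left(-3 \right)} + 18\right) = - 13 \left(\left(-2 - 3\right) + 18\right) = - 13 \left(-5 + 18\right) = \left(-13\right) 13 = -169$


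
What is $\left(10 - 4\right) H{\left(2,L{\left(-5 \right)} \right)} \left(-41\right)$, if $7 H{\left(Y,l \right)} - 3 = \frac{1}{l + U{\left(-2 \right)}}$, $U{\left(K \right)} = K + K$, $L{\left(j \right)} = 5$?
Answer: $- \frac{984}{7} \approx -140.57$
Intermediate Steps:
$U{\left(K \right)} = 2 K$
$H{\left(Y,l \right)} = \frac{3}{7} + \frac{1}{7 \left(-4 + l\right)}$ ($H{\left(Y,l \right)} = \frac{3}{7} + \frac{1}{7 \left(l + 2 \left(-2\right)\right)} = \frac{3}{7} + \frac{1}{7 \left(l - 4\right)} = \frac{3}{7} + \frac{1}{7 \left(-4 + l\right)}$)
$\left(10 - 4\right) H{\left(2,L{\left(-5 \right)} \right)} \left(-41\right) = \left(10 - 4\right) \frac{-11 + 3 \cdot 5}{7 \left(-4 + 5\right)} \left(-41\right) = 6 \frac{-11 + 15}{7 \cdot 1} \left(-41\right) = 6 \cdot \frac{1}{7} \cdot 1 \cdot 4 \left(-41\right) = 6 \cdot \frac{4}{7} \left(-41\right) = \frac{24}{7} \left(-41\right) = - \frac{984}{7}$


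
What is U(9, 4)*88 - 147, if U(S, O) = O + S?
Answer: 997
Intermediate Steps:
U(9, 4)*88 - 147 = (4 + 9)*88 - 147 = 13*88 - 147 = 1144 - 147 = 997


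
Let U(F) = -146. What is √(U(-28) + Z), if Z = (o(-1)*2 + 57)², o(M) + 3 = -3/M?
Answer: √3103 ≈ 55.705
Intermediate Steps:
o(M) = -3 - 3/M
Z = 3249 (Z = ((-3 - 3/(-1))*2 + 57)² = ((-3 - 3*(-1))*2 + 57)² = ((-3 + 3)*2 + 57)² = (0*2 + 57)² = (0 + 57)² = 57² = 3249)
√(U(-28) + Z) = √(-146 + 3249) = √3103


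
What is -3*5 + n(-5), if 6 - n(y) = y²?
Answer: -34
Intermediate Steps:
n(y) = 6 - y²
-3*5 + n(-5) = -3*5 + (6 - 1*(-5)²) = -15 + (6 - 1*25) = -15 + (6 - 25) = -15 - 19 = -34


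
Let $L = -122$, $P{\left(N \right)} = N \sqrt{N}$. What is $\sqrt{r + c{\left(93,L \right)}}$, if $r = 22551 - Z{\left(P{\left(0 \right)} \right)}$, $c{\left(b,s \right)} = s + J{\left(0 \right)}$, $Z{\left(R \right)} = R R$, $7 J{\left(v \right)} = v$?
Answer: $\sqrt{22429} \approx 149.76$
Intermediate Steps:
$J{\left(v \right)} = \frac{v}{7}$
$P{\left(N \right)} = N^{\frac{3}{2}}$
$Z{\left(R \right)} = R^{2}$
$c{\left(b,s \right)} = s$ ($c{\left(b,s \right)} = s + \frac{1}{7} \cdot 0 = s + 0 = s$)
$r = 22551$ ($r = 22551 - \left(0^{\frac{3}{2}}\right)^{2} = 22551 - 0^{2} = 22551 - 0 = 22551 + 0 = 22551$)
$\sqrt{r + c{\left(93,L \right)}} = \sqrt{22551 - 122} = \sqrt{22429}$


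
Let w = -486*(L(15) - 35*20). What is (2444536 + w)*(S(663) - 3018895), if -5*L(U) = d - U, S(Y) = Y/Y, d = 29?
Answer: -42054654564696/5 ≈ -8.4109e+12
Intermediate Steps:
S(Y) = 1
L(U) = -29/5 + U/5 (L(U) = -(29 - U)/5 = -29/5 + U/5)
w = 1707804/5 (w = -486*((-29/5 + (⅕)*15) - 35*20) = -486*((-29/5 + 3) - 700) = -486*(-14/5 - 700) = -486*(-3514/5) = 1707804/5 ≈ 3.4156e+5)
(2444536 + w)*(S(663) - 3018895) = (2444536 + 1707804/5)*(1 - 3018895) = (13930484/5)*(-3018894) = -42054654564696/5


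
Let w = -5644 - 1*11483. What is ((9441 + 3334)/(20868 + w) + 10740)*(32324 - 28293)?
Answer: 5586564985/129 ≈ 4.3307e+7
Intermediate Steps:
w = -17127 (w = -5644 - 11483 = -17127)
((9441 + 3334)/(20868 + w) + 10740)*(32324 - 28293) = ((9441 + 3334)/(20868 - 17127) + 10740)*(32324 - 28293) = (12775/3741 + 10740)*4031 = (40191115/3741)*4031 = 5586564985/129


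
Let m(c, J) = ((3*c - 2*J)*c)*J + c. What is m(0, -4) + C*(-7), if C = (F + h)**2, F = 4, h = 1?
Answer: -175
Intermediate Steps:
C = 25 (C = (4 + 1)**2 = 5**2 = 25)
m(c, J) = c + J*c*(-2*J + 3*c) (m(c, J) = ((-2*J + 3*c)*c)*J + c = (c*(-2*J + 3*c))*J + c = J*c*(-2*J + 3*c) + c = c + J*c*(-2*J + 3*c))
m(0, -4) + C*(-7) = 0*(1 - 2*(-4)**2 + 3*(-4)*0) + 25*(-7) = 0*(1 - 2*16 + 0) - 175 = 0*(1 - 32 + 0) - 175 = 0*(-31) - 175 = 0 - 175 = -175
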